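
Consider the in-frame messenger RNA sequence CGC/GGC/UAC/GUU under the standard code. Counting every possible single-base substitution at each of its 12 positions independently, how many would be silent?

Codon 1 (CGC, Arg): 3 synonymous substitutions.
Codon 2 (GGC, Gly): 3 synonymous substitutions.
Codon 3 (UAC, Tyr): 1 synonymous substitution.
Codon 4 (GUU, Val): 3 synonymous substitutions.
Total: 3 + 3 + 1 + 3 = 10.

10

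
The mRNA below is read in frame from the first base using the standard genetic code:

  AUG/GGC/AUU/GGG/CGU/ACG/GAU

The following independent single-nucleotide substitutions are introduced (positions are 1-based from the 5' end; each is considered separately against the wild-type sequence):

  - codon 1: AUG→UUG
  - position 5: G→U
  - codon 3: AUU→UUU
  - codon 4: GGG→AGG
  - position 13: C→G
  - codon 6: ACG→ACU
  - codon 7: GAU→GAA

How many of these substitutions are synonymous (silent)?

1

Codon 1: AUG (Met) → UUG (Leu) — missense.
Codon 2: GGC (Gly) → GUC (Val) — missense.
Codon 3: AUU (Ile) → UUU (Phe) — missense.
Codon 4: GGG (Gly) → AGG (Arg) — missense.
Codon 5: CGU (Arg) → GGU (Gly) — missense.
Codon 6: ACG (Thr) → ACU (Thr) — synonymous.
Codon 7: GAU (Asp) → GAA (Glu) — missense.
Synonymous: 1 of 7.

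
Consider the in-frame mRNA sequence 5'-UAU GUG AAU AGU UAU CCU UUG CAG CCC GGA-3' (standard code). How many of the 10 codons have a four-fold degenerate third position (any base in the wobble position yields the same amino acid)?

Codon 1 UAU (Tyr): third position 2-fold.
Codon 2 GUG (Val): third position 4-fold.
Codon 3 AAU (Asn): third position 2-fold.
Codon 4 AGU (Ser): third position 2-fold.
Codon 5 UAU (Tyr): third position 2-fold.
Codon 6 CCU (Pro): third position 4-fold.
Codon 7 UUG (Leu): third position 2-fold.
Codon 8 CAG (Gln): third position 2-fold.
Codon 9 CCC (Pro): third position 4-fold.
Codon 10 GGA (Gly): third position 4-fold.
Four-fold degenerate third positions: 4.

4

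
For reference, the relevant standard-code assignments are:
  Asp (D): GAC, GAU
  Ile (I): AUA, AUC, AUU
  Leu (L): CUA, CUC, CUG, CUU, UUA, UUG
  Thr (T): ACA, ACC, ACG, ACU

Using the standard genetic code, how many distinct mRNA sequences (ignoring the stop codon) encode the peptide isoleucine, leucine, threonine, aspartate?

Ile: 3 codons.
Leu: 6 codons.
Thr: 4 codons.
Asp: 2 codons.
3 × 6 × 4 × 2 = 144.

144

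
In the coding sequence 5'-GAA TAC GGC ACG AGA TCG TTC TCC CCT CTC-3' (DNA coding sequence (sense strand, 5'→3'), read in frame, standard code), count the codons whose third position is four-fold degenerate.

Codon 1 GAA (Glu): third position 2-fold.
Codon 2 TAC (Tyr): third position 2-fold.
Codon 3 GGC (Gly): third position 4-fold.
Codon 4 ACG (Thr): third position 4-fold.
Codon 5 AGA (Arg): third position 2-fold.
Codon 6 TCG (Ser): third position 4-fold.
Codon 7 TTC (Phe): third position 2-fold.
Codon 8 TCC (Ser): third position 4-fold.
Codon 9 CCT (Pro): third position 4-fold.
Codon 10 CTC (Leu): third position 4-fold.
Four-fold degenerate third positions: 6.

6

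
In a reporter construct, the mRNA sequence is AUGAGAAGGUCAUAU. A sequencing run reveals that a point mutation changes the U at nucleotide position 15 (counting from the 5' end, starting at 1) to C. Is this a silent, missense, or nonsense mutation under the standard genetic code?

Position 15 falls in codon 5: UAU → Tyr.
After the substitution the codon is UAC → Tyr.
Both encode Tyr, so the change is synonymous.

silent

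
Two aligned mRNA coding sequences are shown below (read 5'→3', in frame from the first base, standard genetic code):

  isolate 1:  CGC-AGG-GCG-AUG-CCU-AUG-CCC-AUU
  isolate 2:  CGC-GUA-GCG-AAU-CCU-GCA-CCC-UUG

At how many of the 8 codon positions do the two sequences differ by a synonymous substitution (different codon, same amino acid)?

0

Codon 1: CGC Arg / CGC Arg — identical.
Codon 2: AGG Arg / GUA Val — nonsynonymous.
Codon 3: GCG Ala / GCG Ala — identical.
Codon 4: AUG Met / AAU Asn — nonsynonymous.
Codon 5: CCU Pro / CCU Pro — identical.
Codon 6: AUG Met / GCA Ala — nonsynonymous.
Codon 7: CCC Pro / CCC Pro — identical.
Codon 8: AUU Ile / UUG Leu — nonsynonymous.
Synonymous differences: 0.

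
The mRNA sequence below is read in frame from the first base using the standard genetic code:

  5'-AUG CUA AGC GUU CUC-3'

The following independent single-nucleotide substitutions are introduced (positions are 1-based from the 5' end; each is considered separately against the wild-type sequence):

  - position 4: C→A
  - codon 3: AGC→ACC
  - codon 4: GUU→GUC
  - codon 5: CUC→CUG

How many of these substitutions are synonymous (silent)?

Codon 2: CUA (Leu) → AUA (Ile) — missense.
Codon 3: AGC (Ser) → ACC (Thr) — missense.
Codon 4: GUU (Val) → GUC (Val) — synonymous.
Codon 5: CUC (Leu) → CUG (Leu) — synonymous.
Synonymous: 2 of 4.

2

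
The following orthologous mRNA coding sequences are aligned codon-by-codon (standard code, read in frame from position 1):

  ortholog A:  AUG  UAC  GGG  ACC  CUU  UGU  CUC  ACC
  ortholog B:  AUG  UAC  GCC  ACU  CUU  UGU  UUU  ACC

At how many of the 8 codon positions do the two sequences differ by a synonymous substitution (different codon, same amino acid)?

1

Codon 1: AUG Met / AUG Met — identical.
Codon 2: UAC Tyr / UAC Tyr — identical.
Codon 3: GGG Gly / GCC Ala — nonsynonymous.
Codon 4: ACC Thr / ACU Thr — synonymous.
Codon 5: CUU Leu / CUU Leu — identical.
Codon 6: UGU Cys / UGU Cys — identical.
Codon 7: CUC Leu / UUU Phe — nonsynonymous.
Codon 8: ACC Thr / ACC Thr — identical.
Synonymous differences: 1.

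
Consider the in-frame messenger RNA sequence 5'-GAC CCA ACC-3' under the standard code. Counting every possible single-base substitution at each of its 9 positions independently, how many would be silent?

Codon 1 (GAC, Asp): 1 synonymous substitution.
Codon 2 (CCA, Pro): 3 synonymous substitutions.
Codon 3 (ACC, Thr): 3 synonymous substitutions.
Total: 1 + 3 + 3 = 7.

7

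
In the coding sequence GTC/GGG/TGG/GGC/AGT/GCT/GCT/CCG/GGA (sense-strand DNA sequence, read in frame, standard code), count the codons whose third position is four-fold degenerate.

Codon 1 GTC (Val): third position 4-fold.
Codon 2 GGG (Gly): third position 4-fold.
Codon 3 TGG (Trp): third position 1-fold.
Codon 4 GGC (Gly): third position 4-fold.
Codon 5 AGT (Ser): third position 2-fold.
Codon 6 GCT (Ala): third position 4-fold.
Codon 7 GCT (Ala): third position 4-fold.
Codon 8 CCG (Pro): third position 4-fold.
Codon 9 GGA (Gly): third position 4-fold.
Four-fold degenerate third positions: 7.

7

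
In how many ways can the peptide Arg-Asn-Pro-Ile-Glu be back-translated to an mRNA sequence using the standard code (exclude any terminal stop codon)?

Arg: 6 codons.
Asn: 2 codons.
Pro: 4 codons.
Ile: 3 codons.
Glu: 2 codons.
6 × 2 × 4 × 3 × 2 = 288.

288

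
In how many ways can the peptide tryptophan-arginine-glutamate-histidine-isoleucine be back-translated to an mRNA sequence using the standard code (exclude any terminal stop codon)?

72

Trp: 1 codon.
Arg: 6 codons.
Glu: 2 codons.
His: 2 codons.
Ile: 3 codons.
1 × 6 × 2 × 2 × 3 = 72.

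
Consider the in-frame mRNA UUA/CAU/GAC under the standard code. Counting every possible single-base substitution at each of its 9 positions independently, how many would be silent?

4

Codon 1 (UUA, Leu): 2 synonymous substitutions.
Codon 2 (CAU, His): 1 synonymous substitution.
Codon 3 (GAC, Asp): 1 synonymous substitution.
Total: 2 + 1 + 1 = 4.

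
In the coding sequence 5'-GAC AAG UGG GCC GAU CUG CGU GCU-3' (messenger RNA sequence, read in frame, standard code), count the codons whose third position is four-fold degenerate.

Codon 1 GAC (Asp): third position 2-fold.
Codon 2 AAG (Lys): third position 2-fold.
Codon 3 UGG (Trp): third position 1-fold.
Codon 4 GCC (Ala): third position 4-fold.
Codon 5 GAU (Asp): third position 2-fold.
Codon 6 CUG (Leu): third position 4-fold.
Codon 7 CGU (Arg): third position 4-fold.
Codon 8 GCU (Ala): third position 4-fold.
Four-fold degenerate third positions: 4.

4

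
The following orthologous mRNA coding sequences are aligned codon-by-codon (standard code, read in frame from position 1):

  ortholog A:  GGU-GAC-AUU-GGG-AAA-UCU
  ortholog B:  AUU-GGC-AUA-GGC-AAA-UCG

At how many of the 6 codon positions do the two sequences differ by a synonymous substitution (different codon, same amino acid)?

Codon 1: GGU Gly / AUU Ile — nonsynonymous.
Codon 2: GAC Asp / GGC Gly — nonsynonymous.
Codon 3: AUU Ile / AUA Ile — synonymous.
Codon 4: GGG Gly / GGC Gly — synonymous.
Codon 5: AAA Lys / AAA Lys — identical.
Codon 6: UCU Ser / UCG Ser — synonymous.
Synonymous differences: 3.

3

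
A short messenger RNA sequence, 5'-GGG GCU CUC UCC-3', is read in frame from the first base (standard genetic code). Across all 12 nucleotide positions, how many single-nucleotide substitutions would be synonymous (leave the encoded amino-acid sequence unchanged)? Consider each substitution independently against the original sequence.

12

Codon 1 (GGG, Gly): 3 synonymous substitutions.
Codon 2 (GCU, Ala): 3 synonymous substitutions.
Codon 3 (CUC, Leu): 3 synonymous substitutions.
Codon 4 (UCC, Ser): 3 synonymous substitutions.
Total: 3 + 3 + 3 + 3 = 12.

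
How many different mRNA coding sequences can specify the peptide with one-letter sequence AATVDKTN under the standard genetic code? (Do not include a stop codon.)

8192

Ala: 4 codons.
Ala: 4 codons.
Thr: 4 codons.
Val: 4 codons.
Asp: 2 codons.
Lys: 2 codons.
Thr: 4 codons.
Asn: 2 codons.
4 × 4 × 4 × 4 × 2 × 2 × 4 × 2 = 8192.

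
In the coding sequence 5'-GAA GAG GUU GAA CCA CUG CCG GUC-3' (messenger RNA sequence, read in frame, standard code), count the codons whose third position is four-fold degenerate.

Codon 1 GAA (Glu): third position 2-fold.
Codon 2 GAG (Glu): third position 2-fold.
Codon 3 GUU (Val): third position 4-fold.
Codon 4 GAA (Glu): third position 2-fold.
Codon 5 CCA (Pro): third position 4-fold.
Codon 6 CUG (Leu): third position 4-fold.
Codon 7 CCG (Pro): third position 4-fold.
Codon 8 GUC (Val): third position 4-fold.
Four-fold degenerate third positions: 5.

5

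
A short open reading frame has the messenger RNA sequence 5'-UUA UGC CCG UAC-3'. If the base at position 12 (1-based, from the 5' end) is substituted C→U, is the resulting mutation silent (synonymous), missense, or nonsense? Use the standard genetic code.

Position 12 falls in codon 4: UAC → Tyr.
After the substitution the codon is UAU → Tyr.
Both encode Tyr, so the change is synonymous.

silent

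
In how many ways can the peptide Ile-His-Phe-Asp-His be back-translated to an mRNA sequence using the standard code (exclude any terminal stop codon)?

Ile: 3 codons.
His: 2 codons.
Phe: 2 codons.
Asp: 2 codons.
His: 2 codons.
3 × 2 × 2 × 2 × 2 = 48.

48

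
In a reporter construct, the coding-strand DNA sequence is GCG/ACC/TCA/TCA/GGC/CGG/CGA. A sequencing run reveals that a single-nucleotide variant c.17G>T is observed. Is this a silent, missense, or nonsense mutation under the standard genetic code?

missense

Position 17 falls in codon 6: CGG → Arg.
After the substitution the codon is CTG → Leu.
Arg ≠ Leu, so this is a missense mutation.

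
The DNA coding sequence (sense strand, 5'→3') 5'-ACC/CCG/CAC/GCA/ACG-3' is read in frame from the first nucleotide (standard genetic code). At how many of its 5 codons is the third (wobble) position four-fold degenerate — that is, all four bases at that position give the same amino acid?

4

Codon 1 ACC (Thr): third position 4-fold.
Codon 2 CCG (Pro): third position 4-fold.
Codon 3 CAC (His): third position 2-fold.
Codon 4 GCA (Ala): third position 4-fold.
Codon 5 ACG (Thr): third position 4-fold.
Four-fold degenerate third positions: 4.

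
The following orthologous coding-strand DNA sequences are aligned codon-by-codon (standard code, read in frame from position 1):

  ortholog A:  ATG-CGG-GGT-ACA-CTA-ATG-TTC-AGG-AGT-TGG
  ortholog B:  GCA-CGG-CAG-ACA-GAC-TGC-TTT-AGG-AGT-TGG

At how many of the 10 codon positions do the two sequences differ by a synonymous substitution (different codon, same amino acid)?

Codon 1: ATG Met / GCA Ala — nonsynonymous.
Codon 2: CGG Arg / CGG Arg — identical.
Codon 3: GGT Gly / CAG Gln — nonsynonymous.
Codon 4: ACA Thr / ACA Thr — identical.
Codon 5: CTA Leu / GAC Asp — nonsynonymous.
Codon 6: ATG Met / TGC Cys — nonsynonymous.
Codon 7: TTC Phe / TTT Phe — synonymous.
Codon 8: AGG Arg / AGG Arg — identical.
Codon 9: AGT Ser / AGT Ser — identical.
Codon 10: TGG Trp / TGG Trp — identical.
Synonymous differences: 1.

1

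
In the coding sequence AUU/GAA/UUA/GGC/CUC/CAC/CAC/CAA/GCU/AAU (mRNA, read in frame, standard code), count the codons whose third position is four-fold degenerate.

3

Codon 1 AUU (Ile): third position 3-fold.
Codon 2 GAA (Glu): third position 2-fold.
Codon 3 UUA (Leu): third position 2-fold.
Codon 4 GGC (Gly): third position 4-fold.
Codon 5 CUC (Leu): third position 4-fold.
Codon 6 CAC (His): third position 2-fold.
Codon 7 CAC (His): third position 2-fold.
Codon 8 CAA (Gln): third position 2-fold.
Codon 9 GCU (Ala): third position 4-fold.
Codon 10 AAU (Asn): third position 2-fold.
Four-fold degenerate third positions: 3.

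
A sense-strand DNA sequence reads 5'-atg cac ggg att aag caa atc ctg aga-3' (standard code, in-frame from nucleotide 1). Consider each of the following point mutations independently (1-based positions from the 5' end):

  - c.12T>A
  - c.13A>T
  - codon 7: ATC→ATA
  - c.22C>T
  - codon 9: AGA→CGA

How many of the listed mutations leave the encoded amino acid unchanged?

Codon 4: ATT (Ile) → ATA (Ile) — synonymous.
Codon 5: AAG (Lys) → TAG (Stop) — nonsense.
Codon 7: ATC (Ile) → ATA (Ile) — synonymous.
Codon 8: CTG (Leu) → TTG (Leu) — synonymous.
Codon 9: AGA (Arg) → CGA (Arg) — synonymous.
Synonymous: 4 of 5.

4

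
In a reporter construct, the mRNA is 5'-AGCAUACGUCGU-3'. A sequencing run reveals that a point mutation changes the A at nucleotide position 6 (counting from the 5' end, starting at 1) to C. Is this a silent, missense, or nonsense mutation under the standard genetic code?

silent

Position 6 falls in codon 2: AUA → Ile.
After the substitution the codon is AUC → Ile.
Both encode Ile, so the change is synonymous.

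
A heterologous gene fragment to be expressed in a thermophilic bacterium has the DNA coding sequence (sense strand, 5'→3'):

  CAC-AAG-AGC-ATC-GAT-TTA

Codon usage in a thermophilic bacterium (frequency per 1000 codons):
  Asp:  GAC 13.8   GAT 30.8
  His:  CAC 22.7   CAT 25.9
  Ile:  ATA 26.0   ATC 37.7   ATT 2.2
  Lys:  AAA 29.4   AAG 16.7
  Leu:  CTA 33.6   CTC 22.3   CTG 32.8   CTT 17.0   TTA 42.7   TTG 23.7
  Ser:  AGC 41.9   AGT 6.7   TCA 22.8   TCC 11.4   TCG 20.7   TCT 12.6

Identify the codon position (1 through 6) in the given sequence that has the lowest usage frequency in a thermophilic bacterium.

2

Codon 1 CAC (His): 22.7 per 1000.
Codon 2 AAG (Lys): 16.7 per 1000.
Codon 3 AGC (Ser): 41.9 per 1000.
Codon 4 ATC (Ile): 37.7 per 1000.
Codon 5 GAT (Asp): 30.8 per 1000.
Codon 6 TTA (Leu): 42.7 per 1000.
Lowest frequency is 16.7 at codon 2.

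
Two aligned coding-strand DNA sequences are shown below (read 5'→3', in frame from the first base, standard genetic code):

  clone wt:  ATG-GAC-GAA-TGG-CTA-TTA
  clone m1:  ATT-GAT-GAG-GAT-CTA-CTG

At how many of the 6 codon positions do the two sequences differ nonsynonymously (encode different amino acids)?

2

Codon 1: ATG Met / ATT Ile — nonsynonymous.
Codon 2: GAC Asp / GAT Asp — synonymous.
Codon 3: GAA Glu / GAG Glu — synonymous.
Codon 4: TGG Trp / GAT Asp — nonsynonymous.
Codon 5: CTA Leu / CTA Leu — identical.
Codon 6: TTA Leu / CTG Leu — synonymous.
Nonsynonymous differences: 2.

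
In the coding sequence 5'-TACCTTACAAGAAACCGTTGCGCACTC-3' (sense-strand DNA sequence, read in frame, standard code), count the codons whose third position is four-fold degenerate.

5

Codon 1 TAC (Tyr): third position 2-fold.
Codon 2 CTT (Leu): third position 4-fold.
Codon 3 ACA (Thr): third position 4-fold.
Codon 4 AGA (Arg): third position 2-fold.
Codon 5 AAC (Asn): third position 2-fold.
Codon 6 CGT (Arg): third position 4-fold.
Codon 7 TGC (Cys): third position 2-fold.
Codon 8 GCA (Ala): third position 4-fold.
Codon 9 CTC (Leu): third position 4-fold.
Four-fold degenerate third positions: 5.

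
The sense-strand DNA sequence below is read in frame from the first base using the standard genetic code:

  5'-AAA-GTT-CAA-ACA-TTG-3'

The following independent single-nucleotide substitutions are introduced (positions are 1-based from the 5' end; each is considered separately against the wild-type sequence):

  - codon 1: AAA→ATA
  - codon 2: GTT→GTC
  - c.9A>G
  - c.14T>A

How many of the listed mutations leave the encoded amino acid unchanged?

Codon 1: AAA (Lys) → ATA (Ile) — missense.
Codon 2: GTT (Val) → GTC (Val) — synonymous.
Codon 3: CAA (Gln) → CAG (Gln) — synonymous.
Codon 5: TTG (Leu) → TAG (Stop) — nonsense.
Synonymous: 2 of 4.

2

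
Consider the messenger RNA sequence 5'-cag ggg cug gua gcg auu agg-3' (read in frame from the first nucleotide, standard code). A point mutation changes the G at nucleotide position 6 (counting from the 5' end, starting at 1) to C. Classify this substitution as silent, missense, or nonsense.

silent

Position 6 falls in codon 2: GGG → Gly.
After the substitution the codon is GGC → Gly.
Both encode Gly, so the change is synonymous.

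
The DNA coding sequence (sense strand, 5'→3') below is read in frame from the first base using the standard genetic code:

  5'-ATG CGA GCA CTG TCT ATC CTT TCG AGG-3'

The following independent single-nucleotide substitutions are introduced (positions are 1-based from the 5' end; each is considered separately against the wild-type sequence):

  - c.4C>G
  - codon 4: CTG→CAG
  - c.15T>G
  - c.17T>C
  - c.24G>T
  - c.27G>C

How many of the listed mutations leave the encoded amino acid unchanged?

2

Codon 2: CGA (Arg) → GGA (Gly) — missense.
Codon 4: CTG (Leu) → CAG (Gln) — missense.
Codon 5: TCT (Ser) → TCG (Ser) — synonymous.
Codon 6: ATC (Ile) → ACC (Thr) — missense.
Codon 8: TCG (Ser) → TCT (Ser) — synonymous.
Codon 9: AGG (Arg) → AGC (Ser) — missense.
Synonymous: 2 of 6.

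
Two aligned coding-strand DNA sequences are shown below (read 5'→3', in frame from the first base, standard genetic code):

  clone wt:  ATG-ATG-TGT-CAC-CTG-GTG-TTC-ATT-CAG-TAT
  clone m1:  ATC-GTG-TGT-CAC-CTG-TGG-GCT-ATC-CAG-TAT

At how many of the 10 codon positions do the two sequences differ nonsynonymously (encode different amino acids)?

4

Codon 1: ATG Met / ATC Ile — nonsynonymous.
Codon 2: ATG Met / GTG Val — nonsynonymous.
Codon 3: TGT Cys / TGT Cys — identical.
Codon 4: CAC His / CAC His — identical.
Codon 5: CTG Leu / CTG Leu — identical.
Codon 6: GTG Val / TGG Trp — nonsynonymous.
Codon 7: TTC Phe / GCT Ala — nonsynonymous.
Codon 8: ATT Ile / ATC Ile — synonymous.
Codon 9: CAG Gln / CAG Gln — identical.
Codon 10: TAT Tyr / TAT Tyr — identical.
Nonsynonymous differences: 4.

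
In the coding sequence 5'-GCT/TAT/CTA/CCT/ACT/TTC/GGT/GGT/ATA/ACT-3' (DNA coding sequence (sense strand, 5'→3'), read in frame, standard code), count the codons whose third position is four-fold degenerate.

7

Codon 1 GCT (Ala): third position 4-fold.
Codon 2 TAT (Tyr): third position 2-fold.
Codon 3 CTA (Leu): third position 4-fold.
Codon 4 CCT (Pro): third position 4-fold.
Codon 5 ACT (Thr): third position 4-fold.
Codon 6 TTC (Phe): third position 2-fold.
Codon 7 GGT (Gly): third position 4-fold.
Codon 8 GGT (Gly): third position 4-fold.
Codon 9 ATA (Ile): third position 3-fold.
Codon 10 ACT (Thr): third position 4-fold.
Four-fold degenerate third positions: 7.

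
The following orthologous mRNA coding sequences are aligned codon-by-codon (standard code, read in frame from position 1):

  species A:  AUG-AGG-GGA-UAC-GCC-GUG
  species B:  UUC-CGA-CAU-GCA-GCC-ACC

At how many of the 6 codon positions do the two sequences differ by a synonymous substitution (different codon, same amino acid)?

Codon 1: AUG Met / UUC Phe — nonsynonymous.
Codon 2: AGG Arg / CGA Arg — synonymous.
Codon 3: GGA Gly / CAU His — nonsynonymous.
Codon 4: UAC Tyr / GCA Ala — nonsynonymous.
Codon 5: GCC Ala / GCC Ala — identical.
Codon 6: GUG Val / ACC Thr — nonsynonymous.
Synonymous differences: 1.

1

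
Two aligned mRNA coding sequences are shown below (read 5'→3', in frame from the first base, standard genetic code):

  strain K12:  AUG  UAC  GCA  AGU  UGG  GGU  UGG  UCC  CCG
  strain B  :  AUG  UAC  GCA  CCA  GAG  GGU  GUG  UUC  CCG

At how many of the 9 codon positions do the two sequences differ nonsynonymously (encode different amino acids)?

Codon 1: AUG Met / AUG Met — identical.
Codon 2: UAC Tyr / UAC Tyr — identical.
Codon 3: GCA Ala / GCA Ala — identical.
Codon 4: AGU Ser / CCA Pro — nonsynonymous.
Codon 5: UGG Trp / GAG Glu — nonsynonymous.
Codon 6: GGU Gly / GGU Gly — identical.
Codon 7: UGG Trp / GUG Val — nonsynonymous.
Codon 8: UCC Ser / UUC Phe — nonsynonymous.
Codon 9: CCG Pro / CCG Pro — identical.
Nonsynonymous differences: 4.

4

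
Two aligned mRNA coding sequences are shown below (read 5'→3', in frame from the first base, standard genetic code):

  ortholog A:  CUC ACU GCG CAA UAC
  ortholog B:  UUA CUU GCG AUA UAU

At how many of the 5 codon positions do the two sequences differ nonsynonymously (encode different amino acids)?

Codon 1: CUC Leu / UUA Leu — synonymous.
Codon 2: ACU Thr / CUU Leu — nonsynonymous.
Codon 3: GCG Ala / GCG Ala — identical.
Codon 4: CAA Gln / AUA Ile — nonsynonymous.
Codon 5: UAC Tyr / UAU Tyr — synonymous.
Nonsynonymous differences: 2.

2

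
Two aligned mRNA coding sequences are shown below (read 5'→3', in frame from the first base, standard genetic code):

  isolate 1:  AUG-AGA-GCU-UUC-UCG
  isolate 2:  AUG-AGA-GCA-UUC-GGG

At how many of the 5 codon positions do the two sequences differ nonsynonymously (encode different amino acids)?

Codon 1: AUG Met / AUG Met — identical.
Codon 2: AGA Arg / AGA Arg — identical.
Codon 3: GCU Ala / GCA Ala — synonymous.
Codon 4: UUC Phe / UUC Phe — identical.
Codon 5: UCG Ser / GGG Gly — nonsynonymous.
Nonsynonymous differences: 1.

1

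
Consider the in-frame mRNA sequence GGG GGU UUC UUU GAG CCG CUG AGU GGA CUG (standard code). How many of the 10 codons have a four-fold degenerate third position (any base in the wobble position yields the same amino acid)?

6

Codon 1 GGG (Gly): third position 4-fold.
Codon 2 GGU (Gly): third position 4-fold.
Codon 3 UUC (Phe): third position 2-fold.
Codon 4 UUU (Phe): third position 2-fold.
Codon 5 GAG (Glu): third position 2-fold.
Codon 6 CCG (Pro): third position 4-fold.
Codon 7 CUG (Leu): third position 4-fold.
Codon 8 AGU (Ser): third position 2-fold.
Codon 9 GGA (Gly): third position 4-fold.
Codon 10 CUG (Leu): third position 4-fold.
Four-fold degenerate third positions: 6.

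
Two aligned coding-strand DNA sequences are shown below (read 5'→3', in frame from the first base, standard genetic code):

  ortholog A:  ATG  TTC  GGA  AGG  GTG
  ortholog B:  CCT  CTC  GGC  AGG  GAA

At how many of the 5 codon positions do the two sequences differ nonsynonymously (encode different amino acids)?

3

Codon 1: ATG Met / CCT Pro — nonsynonymous.
Codon 2: TTC Phe / CTC Leu — nonsynonymous.
Codon 3: GGA Gly / GGC Gly — synonymous.
Codon 4: AGG Arg / AGG Arg — identical.
Codon 5: GTG Val / GAA Glu — nonsynonymous.
Nonsynonymous differences: 3.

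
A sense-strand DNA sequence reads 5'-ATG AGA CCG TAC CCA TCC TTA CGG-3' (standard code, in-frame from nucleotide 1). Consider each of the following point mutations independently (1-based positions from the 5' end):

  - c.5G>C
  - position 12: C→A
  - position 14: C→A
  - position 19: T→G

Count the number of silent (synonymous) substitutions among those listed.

0

Codon 2: AGA (Arg) → ACA (Thr) — missense.
Codon 4: TAC (Tyr) → TAA (Stop) — nonsense.
Codon 5: CCA (Pro) → CAA (Gln) — missense.
Codon 7: TTA (Leu) → GTA (Val) — missense.
Synonymous: 0 of 4.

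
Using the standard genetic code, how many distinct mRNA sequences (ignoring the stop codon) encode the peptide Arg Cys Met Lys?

Arg: 6 codons.
Cys: 2 codons.
Met: 1 codon.
Lys: 2 codons.
6 × 2 × 1 × 2 = 24.

24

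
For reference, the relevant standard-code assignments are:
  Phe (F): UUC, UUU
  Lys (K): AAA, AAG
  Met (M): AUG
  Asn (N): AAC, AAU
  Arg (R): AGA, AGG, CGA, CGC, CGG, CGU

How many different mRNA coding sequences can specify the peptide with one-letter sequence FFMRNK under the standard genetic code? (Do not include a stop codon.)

96

Phe: 2 codons.
Phe: 2 codons.
Met: 1 codon.
Arg: 6 codons.
Asn: 2 codons.
Lys: 2 codons.
2 × 2 × 1 × 6 × 2 × 2 = 96.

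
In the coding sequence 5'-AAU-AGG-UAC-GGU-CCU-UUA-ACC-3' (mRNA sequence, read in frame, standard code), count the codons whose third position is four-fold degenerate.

3

Codon 1 AAU (Asn): third position 2-fold.
Codon 2 AGG (Arg): third position 2-fold.
Codon 3 UAC (Tyr): third position 2-fold.
Codon 4 GGU (Gly): third position 4-fold.
Codon 5 CCU (Pro): third position 4-fold.
Codon 6 UUA (Leu): third position 2-fold.
Codon 7 ACC (Thr): third position 4-fold.
Four-fold degenerate third positions: 3.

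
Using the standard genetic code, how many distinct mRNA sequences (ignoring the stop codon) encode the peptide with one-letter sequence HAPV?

His: 2 codons.
Ala: 4 codons.
Pro: 4 codons.
Val: 4 codons.
2 × 4 × 4 × 4 = 128.

128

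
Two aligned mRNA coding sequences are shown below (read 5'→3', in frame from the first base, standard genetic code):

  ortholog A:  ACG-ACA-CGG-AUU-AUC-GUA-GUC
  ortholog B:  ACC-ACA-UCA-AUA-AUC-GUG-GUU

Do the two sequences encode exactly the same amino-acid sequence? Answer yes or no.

Codon 1: ACG Thr / ACC Thr — synonymous.
Codon 2: ACA Thr / ACA Thr — identical.
Codon 3: CGG Arg / UCA Ser — nonsynonymous.
Codon 4: AUU Ile / AUA Ile — synonymous.
Codon 5: AUC Ile / AUC Ile — identical.
Codon 6: GUA Val / GUG Val — synonymous.
Codon 7: GUC Val / GUU Val — synonymous.
Nonsynonymous differences: 1 → different protein.

no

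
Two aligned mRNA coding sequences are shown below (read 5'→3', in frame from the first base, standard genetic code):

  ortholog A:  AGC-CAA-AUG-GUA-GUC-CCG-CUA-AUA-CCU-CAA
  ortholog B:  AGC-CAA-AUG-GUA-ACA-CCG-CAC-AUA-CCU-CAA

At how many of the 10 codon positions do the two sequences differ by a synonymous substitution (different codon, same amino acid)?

Codon 1: AGC Ser / AGC Ser — identical.
Codon 2: CAA Gln / CAA Gln — identical.
Codon 3: AUG Met / AUG Met — identical.
Codon 4: GUA Val / GUA Val — identical.
Codon 5: GUC Val / ACA Thr — nonsynonymous.
Codon 6: CCG Pro / CCG Pro — identical.
Codon 7: CUA Leu / CAC His — nonsynonymous.
Codon 8: AUA Ile / AUA Ile — identical.
Codon 9: CCU Pro / CCU Pro — identical.
Codon 10: CAA Gln / CAA Gln — identical.
Synonymous differences: 0.

0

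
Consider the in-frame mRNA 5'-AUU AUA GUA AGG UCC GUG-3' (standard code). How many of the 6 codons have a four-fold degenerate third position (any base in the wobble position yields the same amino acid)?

3

Codon 1 AUU (Ile): third position 3-fold.
Codon 2 AUA (Ile): third position 3-fold.
Codon 3 GUA (Val): third position 4-fold.
Codon 4 AGG (Arg): third position 2-fold.
Codon 5 UCC (Ser): third position 4-fold.
Codon 6 GUG (Val): third position 4-fold.
Four-fold degenerate third positions: 3.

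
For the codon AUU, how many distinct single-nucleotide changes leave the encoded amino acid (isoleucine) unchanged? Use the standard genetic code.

2

Position 1: none → 0 synonymous.
Position 2: none → 0 synonymous.
Position 3: AUC, AUA → 2 synonymous.
Total: 0 + 0 + 2 = 2.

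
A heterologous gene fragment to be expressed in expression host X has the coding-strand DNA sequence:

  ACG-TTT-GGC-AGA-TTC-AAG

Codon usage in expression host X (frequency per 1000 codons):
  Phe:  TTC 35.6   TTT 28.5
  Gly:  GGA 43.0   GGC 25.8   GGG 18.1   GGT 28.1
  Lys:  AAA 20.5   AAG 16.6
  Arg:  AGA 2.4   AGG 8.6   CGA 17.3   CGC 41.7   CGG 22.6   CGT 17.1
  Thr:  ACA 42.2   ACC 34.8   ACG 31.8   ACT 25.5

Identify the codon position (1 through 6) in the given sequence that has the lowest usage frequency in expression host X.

4

Codon 1 ACG (Thr): 31.8 per 1000.
Codon 2 TTT (Phe): 28.5 per 1000.
Codon 3 GGC (Gly): 25.8 per 1000.
Codon 4 AGA (Arg): 2.4 per 1000.
Codon 5 TTC (Phe): 35.6 per 1000.
Codon 6 AAG (Lys): 16.6 per 1000.
Lowest frequency is 2.4 at codon 4.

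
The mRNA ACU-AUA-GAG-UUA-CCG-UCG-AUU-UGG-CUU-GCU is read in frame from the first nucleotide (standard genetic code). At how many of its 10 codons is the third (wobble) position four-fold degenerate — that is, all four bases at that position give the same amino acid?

Codon 1 ACU (Thr): third position 4-fold.
Codon 2 AUA (Ile): third position 3-fold.
Codon 3 GAG (Glu): third position 2-fold.
Codon 4 UUA (Leu): third position 2-fold.
Codon 5 CCG (Pro): third position 4-fold.
Codon 6 UCG (Ser): third position 4-fold.
Codon 7 AUU (Ile): third position 3-fold.
Codon 8 UGG (Trp): third position 1-fold.
Codon 9 CUU (Leu): third position 4-fold.
Codon 10 GCU (Ala): third position 4-fold.
Four-fold degenerate third positions: 5.

5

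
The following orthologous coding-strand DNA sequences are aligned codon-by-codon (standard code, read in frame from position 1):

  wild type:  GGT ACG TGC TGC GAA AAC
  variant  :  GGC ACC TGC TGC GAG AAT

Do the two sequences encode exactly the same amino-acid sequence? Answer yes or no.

Codon 1: GGT Gly / GGC Gly — synonymous.
Codon 2: ACG Thr / ACC Thr — synonymous.
Codon 3: TGC Cys / TGC Cys — identical.
Codon 4: TGC Cys / TGC Cys — identical.
Codon 5: GAA Glu / GAG Glu — synonymous.
Codon 6: AAC Asn / AAT Asn — synonymous.
Nonsynonymous differences: 0 → same protein.

yes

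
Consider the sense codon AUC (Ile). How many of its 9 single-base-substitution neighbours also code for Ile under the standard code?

2

Position 1: none → 0 synonymous.
Position 2: none → 0 synonymous.
Position 3: AUU, AUA → 2 synonymous.
Total: 0 + 0 + 2 = 2.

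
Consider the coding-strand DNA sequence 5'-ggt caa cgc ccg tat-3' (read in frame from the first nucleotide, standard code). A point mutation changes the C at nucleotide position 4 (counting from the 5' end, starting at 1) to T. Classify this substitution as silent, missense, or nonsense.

Position 4 falls in codon 2: CAA → Gln.
After the substitution the codon is TAA → Stop.
The new codon is a stop codon, so this is a nonsense mutation.

nonsense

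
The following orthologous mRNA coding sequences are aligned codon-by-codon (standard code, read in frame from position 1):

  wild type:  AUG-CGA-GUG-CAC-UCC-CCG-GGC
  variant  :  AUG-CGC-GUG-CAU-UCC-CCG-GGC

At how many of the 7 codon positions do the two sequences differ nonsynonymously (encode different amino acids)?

0

Codon 1: AUG Met / AUG Met — identical.
Codon 2: CGA Arg / CGC Arg — synonymous.
Codon 3: GUG Val / GUG Val — identical.
Codon 4: CAC His / CAU His — synonymous.
Codon 5: UCC Ser / UCC Ser — identical.
Codon 6: CCG Pro / CCG Pro — identical.
Codon 7: GGC Gly / GGC Gly — identical.
Nonsynonymous differences: 0.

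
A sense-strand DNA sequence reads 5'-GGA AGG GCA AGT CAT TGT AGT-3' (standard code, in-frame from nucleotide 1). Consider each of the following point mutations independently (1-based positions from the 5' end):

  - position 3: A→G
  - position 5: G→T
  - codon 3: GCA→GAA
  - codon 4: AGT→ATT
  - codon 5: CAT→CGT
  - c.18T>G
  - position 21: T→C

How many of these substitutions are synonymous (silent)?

2

Codon 1: GGA (Gly) → GGG (Gly) — synonymous.
Codon 2: AGG (Arg) → ATG (Met) — missense.
Codon 3: GCA (Ala) → GAA (Glu) — missense.
Codon 4: AGT (Ser) → ATT (Ile) — missense.
Codon 5: CAT (His) → CGT (Arg) — missense.
Codon 6: TGT (Cys) → TGG (Trp) — missense.
Codon 7: AGT (Ser) → AGC (Ser) — synonymous.
Synonymous: 2 of 7.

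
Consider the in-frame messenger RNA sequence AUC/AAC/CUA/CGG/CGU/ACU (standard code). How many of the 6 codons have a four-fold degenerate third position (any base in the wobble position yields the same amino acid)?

4

Codon 1 AUC (Ile): third position 3-fold.
Codon 2 AAC (Asn): third position 2-fold.
Codon 3 CUA (Leu): third position 4-fold.
Codon 4 CGG (Arg): third position 4-fold.
Codon 5 CGU (Arg): third position 4-fold.
Codon 6 ACU (Thr): third position 4-fold.
Four-fold degenerate third positions: 4.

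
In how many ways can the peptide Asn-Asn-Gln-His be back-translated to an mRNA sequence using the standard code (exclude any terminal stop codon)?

16

Asn: 2 codons.
Asn: 2 codons.
Gln: 2 codons.
His: 2 codons.
2 × 2 × 2 × 2 = 16.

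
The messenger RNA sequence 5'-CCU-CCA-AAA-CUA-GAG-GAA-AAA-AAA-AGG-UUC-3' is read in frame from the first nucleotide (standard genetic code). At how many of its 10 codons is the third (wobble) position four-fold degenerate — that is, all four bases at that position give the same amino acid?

Codon 1 CCU (Pro): third position 4-fold.
Codon 2 CCA (Pro): third position 4-fold.
Codon 3 AAA (Lys): third position 2-fold.
Codon 4 CUA (Leu): third position 4-fold.
Codon 5 GAG (Glu): third position 2-fold.
Codon 6 GAA (Glu): third position 2-fold.
Codon 7 AAA (Lys): third position 2-fold.
Codon 8 AAA (Lys): third position 2-fold.
Codon 9 AGG (Arg): third position 2-fold.
Codon 10 UUC (Phe): third position 2-fold.
Four-fold degenerate third positions: 3.

3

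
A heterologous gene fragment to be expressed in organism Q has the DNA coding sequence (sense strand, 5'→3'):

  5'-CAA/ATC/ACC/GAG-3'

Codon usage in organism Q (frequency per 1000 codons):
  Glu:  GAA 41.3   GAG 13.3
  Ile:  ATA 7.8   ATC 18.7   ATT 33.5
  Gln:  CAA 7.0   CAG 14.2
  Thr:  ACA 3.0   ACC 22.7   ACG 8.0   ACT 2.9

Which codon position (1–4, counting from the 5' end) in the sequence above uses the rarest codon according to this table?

1

Codon 1 CAA (Gln): 7.0 per 1000.
Codon 2 ATC (Ile): 18.7 per 1000.
Codon 3 ACC (Thr): 22.7 per 1000.
Codon 4 GAG (Glu): 13.3 per 1000.
Lowest frequency is 7.0 at codon 1.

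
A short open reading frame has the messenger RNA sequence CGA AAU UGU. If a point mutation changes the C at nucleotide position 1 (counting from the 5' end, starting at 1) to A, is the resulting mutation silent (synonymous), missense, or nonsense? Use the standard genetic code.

Position 1 falls in codon 1: CGA → Arg.
After the substitution the codon is AGA → Arg.
Both encode Arg, so the change is synonymous.

silent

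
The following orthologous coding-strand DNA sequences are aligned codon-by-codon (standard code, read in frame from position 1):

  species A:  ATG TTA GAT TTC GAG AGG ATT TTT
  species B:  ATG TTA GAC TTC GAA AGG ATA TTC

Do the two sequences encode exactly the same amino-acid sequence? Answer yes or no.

yes

Codon 1: ATG Met / ATG Met — identical.
Codon 2: TTA Leu / TTA Leu — identical.
Codon 3: GAT Asp / GAC Asp — synonymous.
Codon 4: TTC Phe / TTC Phe — identical.
Codon 5: GAG Glu / GAA Glu — synonymous.
Codon 6: AGG Arg / AGG Arg — identical.
Codon 7: ATT Ile / ATA Ile — synonymous.
Codon 8: TTT Phe / TTC Phe — synonymous.
Nonsynonymous differences: 0 → same protein.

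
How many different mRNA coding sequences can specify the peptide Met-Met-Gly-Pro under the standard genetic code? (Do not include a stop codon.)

Met: 1 codon.
Met: 1 codon.
Gly: 4 codons.
Pro: 4 codons.
1 × 1 × 4 × 4 = 16.

16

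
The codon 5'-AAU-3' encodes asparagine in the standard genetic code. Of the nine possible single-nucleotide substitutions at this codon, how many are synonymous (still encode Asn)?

Position 1: none → 0 synonymous.
Position 2: none → 0 synonymous.
Position 3: AAC → 1 synonymous.
Total: 0 + 0 + 1 = 1.

1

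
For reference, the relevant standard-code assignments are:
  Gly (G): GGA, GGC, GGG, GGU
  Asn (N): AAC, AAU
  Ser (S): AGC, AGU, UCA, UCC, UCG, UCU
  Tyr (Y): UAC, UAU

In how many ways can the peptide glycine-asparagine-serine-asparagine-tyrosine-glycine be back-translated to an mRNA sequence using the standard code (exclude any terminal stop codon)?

768

Gly: 4 codons.
Asn: 2 codons.
Ser: 6 codons.
Asn: 2 codons.
Tyr: 2 codons.
Gly: 4 codons.
4 × 2 × 6 × 2 × 2 × 4 = 768.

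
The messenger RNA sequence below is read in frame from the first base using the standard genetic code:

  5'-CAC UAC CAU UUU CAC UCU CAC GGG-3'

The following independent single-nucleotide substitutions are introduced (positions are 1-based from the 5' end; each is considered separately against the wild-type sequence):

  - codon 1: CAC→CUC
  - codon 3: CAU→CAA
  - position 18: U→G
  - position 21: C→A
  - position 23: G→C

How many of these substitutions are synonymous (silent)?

1

Codon 1: CAC (His) → CUC (Leu) — missense.
Codon 3: CAU (His) → CAA (Gln) — missense.
Codon 6: UCU (Ser) → UCG (Ser) — synonymous.
Codon 7: CAC (His) → CAA (Gln) — missense.
Codon 8: GGG (Gly) → GCG (Ala) — missense.
Synonymous: 1 of 5.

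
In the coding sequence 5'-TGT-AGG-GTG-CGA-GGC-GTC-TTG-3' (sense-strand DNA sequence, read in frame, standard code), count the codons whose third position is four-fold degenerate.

Codon 1 TGT (Cys): third position 2-fold.
Codon 2 AGG (Arg): third position 2-fold.
Codon 3 GTG (Val): third position 4-fold.
Codon 4 CGA (Arg): third position 4-fold.
Codon 5 GGC (Gly): third position 4-fold.
Codon 6 GTC (Val): third position 4-fold.
Codon 7 TTG (Leu): third position 2-fold.
Four-fold degenerate third positions: 4.

4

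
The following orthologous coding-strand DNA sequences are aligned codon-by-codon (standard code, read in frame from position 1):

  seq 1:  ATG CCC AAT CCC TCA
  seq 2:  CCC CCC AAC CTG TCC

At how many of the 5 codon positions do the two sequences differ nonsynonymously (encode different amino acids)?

2

Codon 1: ATG Met / CCC Pro — nonsynonymous.
Codon 2: CCC Pro / CCC Pro — identical.
Codon 3: AAT Asn / AAC Asn — synonymous.
Codon 4: CCC Pro / CTG Leu — nonsynonymous.
Codon 5: TCA Ser / TCC Ser — synonymous.
Nonsynonymous differences: 2.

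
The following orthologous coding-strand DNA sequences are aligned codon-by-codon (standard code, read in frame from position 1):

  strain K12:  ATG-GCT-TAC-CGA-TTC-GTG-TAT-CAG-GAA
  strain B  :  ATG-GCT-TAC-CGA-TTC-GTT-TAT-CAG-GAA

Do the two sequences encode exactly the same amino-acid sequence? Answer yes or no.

Codon 1: ATG Met / ATG Met — identical.
Codon 2: GCT Ala / GCT Ala — identical.
Codon 3: TAC Tyr / TAC Tyr — identical.
Codon 4: CGA Arg / CGA Arg — identical.
Codon 5: TTC Phe / TTC Phe — identical.
Codon 6: GTG Val / GTT Val — synonymous.
Codon 7: TAT Tyr / TAT Tyr — identical.
Codon 8: CAG Gln / CAG Gln — identical.
Codon 9: GAA Glu / GAA Glu — identical.
Nonsynonymous differences: 0 → same protein.

yes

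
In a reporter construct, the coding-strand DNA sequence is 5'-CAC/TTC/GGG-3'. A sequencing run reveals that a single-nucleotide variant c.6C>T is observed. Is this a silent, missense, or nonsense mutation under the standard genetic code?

silent

Position 6 falls in codon 2: TTC → Phe.
After the substitution the codon is TTT → Phe.
Both encode Phe, so the change is synonymous.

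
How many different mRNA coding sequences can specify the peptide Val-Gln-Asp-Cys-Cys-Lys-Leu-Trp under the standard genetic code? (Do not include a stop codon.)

768

Val: 4 codons.
Gln: 2 codons.
Asp: 2 codons.
Cys: 2 codons.
Cys: 2 codons.
Lys: 2 codons.
Leu: 6 codons.
Trp: 1 codon.
4 × 2 × 2 × 2 × 2 × 2 × 6 × 1 = 768.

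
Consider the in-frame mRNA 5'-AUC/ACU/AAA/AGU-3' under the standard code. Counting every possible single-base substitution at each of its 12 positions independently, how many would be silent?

Codon 1 (AUC, Ile): 2 synonymous substitutions.
Codon 2 (ACU, Thr): 3 synonymous substitutions.
Codon 3 (AAA, Lys): 1 synonymous substitution.
Codon 4 (AGU, Ser): 1 synonymous substitution.
Total: 2 + 3 + 1 + 1 = 7.

7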